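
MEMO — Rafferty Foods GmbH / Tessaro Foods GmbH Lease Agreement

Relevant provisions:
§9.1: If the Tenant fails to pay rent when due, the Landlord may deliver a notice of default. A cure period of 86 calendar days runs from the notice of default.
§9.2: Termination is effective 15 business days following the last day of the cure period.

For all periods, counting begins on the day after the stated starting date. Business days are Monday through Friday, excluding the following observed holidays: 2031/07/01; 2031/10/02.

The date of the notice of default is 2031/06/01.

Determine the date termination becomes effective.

2031/09/16

The last day of the cure period: 2031/06/01 + 86 days = 2031/08/26.
The date termination becomes effective: 15 business days after Tuesday, 2031/08/26, skipping weekends — Aug 27, Aug 28, Aug 29, Sep 1, …, Sep 12, Sep 15, Sep 16 — lands on Tuesday, 2031/09/16.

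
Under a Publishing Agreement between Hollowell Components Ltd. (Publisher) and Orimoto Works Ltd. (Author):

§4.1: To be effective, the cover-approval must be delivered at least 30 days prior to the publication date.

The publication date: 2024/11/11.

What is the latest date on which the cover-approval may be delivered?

2024/11/11 minus 30 days is 2024/10/12.

2024/10/12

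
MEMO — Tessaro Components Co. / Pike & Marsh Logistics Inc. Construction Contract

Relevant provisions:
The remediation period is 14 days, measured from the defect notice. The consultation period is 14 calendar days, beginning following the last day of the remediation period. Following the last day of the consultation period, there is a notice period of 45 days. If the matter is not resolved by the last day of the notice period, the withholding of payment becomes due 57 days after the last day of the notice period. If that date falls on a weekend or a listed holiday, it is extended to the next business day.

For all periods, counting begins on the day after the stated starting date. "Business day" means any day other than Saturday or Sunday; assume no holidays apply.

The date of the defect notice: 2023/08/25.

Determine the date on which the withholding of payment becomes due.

2024/01/02

The last day of the remediation period: 2023/08/25 + 14 days = 2023/09/08.
The last day of the consultation period: 2023/09/08 + 14 days = 2023/09/22.
The last day of the notice period: 45 calendar days after 2023/09/22 is 2023/11/06.
Adding 57 calendar days to 2023/11/06 gives 2024/01/02, which is the date on which the withholding of payment becomes due. 2024/01/02 is a Tuesday, so no roll-forward applies.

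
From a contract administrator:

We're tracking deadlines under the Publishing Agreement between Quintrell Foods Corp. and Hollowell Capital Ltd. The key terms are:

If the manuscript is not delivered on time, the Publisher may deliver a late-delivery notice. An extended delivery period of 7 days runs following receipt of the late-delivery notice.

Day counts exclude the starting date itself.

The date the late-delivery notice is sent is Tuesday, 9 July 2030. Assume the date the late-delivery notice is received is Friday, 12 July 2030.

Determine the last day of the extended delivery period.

19 July 2030

Adding 7 calendar days to 12 July 2030 gives 19 July 2030, which is the last day of the extended delivery period.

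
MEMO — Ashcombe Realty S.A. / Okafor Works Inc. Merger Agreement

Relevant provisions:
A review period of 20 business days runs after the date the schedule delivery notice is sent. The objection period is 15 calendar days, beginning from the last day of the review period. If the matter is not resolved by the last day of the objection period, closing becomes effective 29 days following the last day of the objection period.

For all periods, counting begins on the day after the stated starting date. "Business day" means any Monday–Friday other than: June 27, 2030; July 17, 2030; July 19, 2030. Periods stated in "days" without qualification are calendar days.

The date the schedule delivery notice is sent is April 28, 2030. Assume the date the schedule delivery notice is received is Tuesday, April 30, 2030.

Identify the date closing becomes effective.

The last day of the review period: 20 business days after Sunday, April 28, 2030, skipping weekends — Apr 29, Apr 30, May 1, May 2, …, May 22, May 23, May 24 — lands on Friday, May 24, 2030.
The last day of the objection period: 15 calendar days after May 24, 2030 is June 8, 2030.
Adding 29 calendar days to June 8, 2030 gives July 7, 2030, which is the date closing becomes effective.

July 7, 2030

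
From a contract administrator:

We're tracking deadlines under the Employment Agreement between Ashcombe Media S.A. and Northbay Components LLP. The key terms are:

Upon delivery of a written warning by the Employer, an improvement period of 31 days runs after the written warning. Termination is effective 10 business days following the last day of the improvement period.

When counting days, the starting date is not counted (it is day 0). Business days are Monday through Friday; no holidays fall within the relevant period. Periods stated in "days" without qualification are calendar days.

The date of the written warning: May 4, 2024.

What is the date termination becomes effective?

June 18, 2024

Adding 31 calendar days to May 4, 2024 gives June 4, 2024, which is the last day of the improvement period.
The date termination becomes effective: 10 business days after Tuesday, June 4, 2024, skipping weekends — Jun 5, Jun 6, Jun 7, Jun 10, Jun 11, Jun 12, Jun 13, Jun 14, Jun 17, Jun 18 — lands on Tuesday, June 18, 2024.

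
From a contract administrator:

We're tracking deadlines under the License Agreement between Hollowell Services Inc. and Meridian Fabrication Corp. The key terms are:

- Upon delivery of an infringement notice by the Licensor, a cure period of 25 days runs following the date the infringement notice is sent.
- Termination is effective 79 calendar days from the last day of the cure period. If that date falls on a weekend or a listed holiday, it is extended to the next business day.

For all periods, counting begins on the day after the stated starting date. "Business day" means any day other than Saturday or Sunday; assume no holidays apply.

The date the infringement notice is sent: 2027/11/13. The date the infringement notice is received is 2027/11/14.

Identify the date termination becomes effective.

The last day of the cure period: 25 calendar days after 2027/11/13 is 2027/12/08.
Adding 79 calendar days to 2027/12/08 gives 2028/02/25, which is the date termination becomes effective. 2028/02/25 is a Friday, so no roll-forward applies.

2028/02/25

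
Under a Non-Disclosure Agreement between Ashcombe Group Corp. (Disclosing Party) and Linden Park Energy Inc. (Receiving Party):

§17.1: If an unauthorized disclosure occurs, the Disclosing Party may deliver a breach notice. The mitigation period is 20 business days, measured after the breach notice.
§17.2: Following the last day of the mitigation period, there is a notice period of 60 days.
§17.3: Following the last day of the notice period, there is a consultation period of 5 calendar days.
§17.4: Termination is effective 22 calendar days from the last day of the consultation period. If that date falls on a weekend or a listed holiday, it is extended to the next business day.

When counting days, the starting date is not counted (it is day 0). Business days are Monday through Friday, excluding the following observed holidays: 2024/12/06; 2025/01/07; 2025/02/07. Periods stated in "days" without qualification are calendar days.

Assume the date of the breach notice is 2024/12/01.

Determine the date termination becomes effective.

2025/03/27

From Sunday, 2024/12/01, 20 business days (Dec 2, Dec 3, Dec 4, Dec 5, …, Dec 26, Dec 27, Dec 30, skipping weekends and the listed holiday on Dec 6) brings us to Monday, 2024/12/30, which is the last day of the mitigation period.
Adding 60 calendar days to 2024/12/30 gives 2025/02/28, which is the last day of the notice period.
The last day of the consultation period: 5 calendar days after 2025/02/28 is 2025/03/05.
The date termination becomes effective: 2025/03/05 + 22 days = 2025/03/27. 2025/03/27 is a Thursday and is not a listed holiday, so no roll-forward applies.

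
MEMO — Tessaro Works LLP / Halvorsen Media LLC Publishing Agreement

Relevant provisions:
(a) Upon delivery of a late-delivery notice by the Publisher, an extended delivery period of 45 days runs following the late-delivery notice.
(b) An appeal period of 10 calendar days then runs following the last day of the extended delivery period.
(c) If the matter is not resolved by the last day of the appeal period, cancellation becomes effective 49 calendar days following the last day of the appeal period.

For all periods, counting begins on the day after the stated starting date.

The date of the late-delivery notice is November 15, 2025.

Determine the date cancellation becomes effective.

The last day of the extended delivery period: 45 calendar days after November 15, 2025 is December 30, 2025.
The last day of the appeal period: 10 calendar days after December 30, 2025 is January 9, 2026.
Adding 49 calendar days to January 9, 2026 gives February 27, 2026, which is the date cancellation becomes effective.

February 27, 2026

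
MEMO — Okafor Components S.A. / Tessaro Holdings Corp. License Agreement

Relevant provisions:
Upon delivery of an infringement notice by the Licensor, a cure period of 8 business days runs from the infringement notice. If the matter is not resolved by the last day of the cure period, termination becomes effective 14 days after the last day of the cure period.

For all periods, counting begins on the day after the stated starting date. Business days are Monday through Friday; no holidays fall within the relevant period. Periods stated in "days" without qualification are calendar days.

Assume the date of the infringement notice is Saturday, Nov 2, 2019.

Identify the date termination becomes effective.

The last day of the cure period: 8 business days after Saturday, Nov 2, 2019, skipping weekends — Nov 4, Nov 5, Nov 6, Nov 7, Nov 8, Nov 11, Nov 12, Nov 13 — lands on Wednesday, Nov 13, 2019.
The date termination becomes effective: 14 calendar days after Nov 13, 2019 is Nov 27, 2019.

Nov 27, 2019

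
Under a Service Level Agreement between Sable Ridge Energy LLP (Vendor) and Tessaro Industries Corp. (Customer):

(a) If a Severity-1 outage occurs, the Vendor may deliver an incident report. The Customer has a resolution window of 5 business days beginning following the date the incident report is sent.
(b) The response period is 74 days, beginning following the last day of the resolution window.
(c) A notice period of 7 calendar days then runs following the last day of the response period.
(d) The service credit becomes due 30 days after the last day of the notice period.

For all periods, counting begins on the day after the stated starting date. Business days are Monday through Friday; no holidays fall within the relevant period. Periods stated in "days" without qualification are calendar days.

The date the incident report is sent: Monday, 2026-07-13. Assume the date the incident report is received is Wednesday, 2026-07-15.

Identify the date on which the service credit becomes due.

The last day of the resolution window: counting 5 business days from Monday, 2026-07-13 (Jul 14, Jul 15, Jul 16, Jul 17, Jul 20, skipping weekends) reaches Monday, 2026-07-20.
The last day of the response period: 2026-07-20 + 74 days = 2026-10-02.
The last day of the notice period: 2026-10-02 + 7 days = 2026-10-09.
Adding 30 calendar days to 2026-10-09 gives 2026-11-08, which is the date on which the service credit becomes due.

2026-11-08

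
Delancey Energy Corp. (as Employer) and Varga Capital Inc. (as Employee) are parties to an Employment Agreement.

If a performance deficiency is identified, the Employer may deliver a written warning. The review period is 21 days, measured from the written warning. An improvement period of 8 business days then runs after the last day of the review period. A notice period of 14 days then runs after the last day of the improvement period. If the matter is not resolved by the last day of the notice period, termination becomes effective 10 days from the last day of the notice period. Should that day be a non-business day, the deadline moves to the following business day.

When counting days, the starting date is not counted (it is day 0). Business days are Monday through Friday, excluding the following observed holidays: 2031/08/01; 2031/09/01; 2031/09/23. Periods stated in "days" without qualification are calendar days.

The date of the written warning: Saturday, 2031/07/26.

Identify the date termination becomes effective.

2031/09/22

The last day of the review period: 21 calendar days after 2031/07/26 is 2031/08/16.
The last day of the improvement period: counting 8 business days from Saturday, 2031/08/16 (Aug 18, Aug 19, Aug 20, Aug 21, Aug 22, Aug 25, Aug 26, Aug 27, skipping weekends) reaches Wednesday, 2031/08/27.
The last day of the notice period: 2031/08/27 + 14 days = 2031/09/10.
Adding 10 calendar days to 2031/09/10 gives 2031/09/20, which is the date termination becomes effective. That falls on a Saturday, so it rolls to the next business day, Monday, 2031/09/22.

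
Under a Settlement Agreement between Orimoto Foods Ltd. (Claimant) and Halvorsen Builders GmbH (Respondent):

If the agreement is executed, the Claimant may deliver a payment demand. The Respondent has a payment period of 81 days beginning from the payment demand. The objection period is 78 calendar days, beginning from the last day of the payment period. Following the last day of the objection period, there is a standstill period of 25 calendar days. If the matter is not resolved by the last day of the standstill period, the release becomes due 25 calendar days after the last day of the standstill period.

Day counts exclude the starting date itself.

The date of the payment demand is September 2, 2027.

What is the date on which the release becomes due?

March 29, 2028

Adding 81 calendar days to September 2, 2027 gives November 22, 2027, which is the last day of the payment period.
The last day of the objection period: 78 calendar days after November 22, 2027 is February 8, 2028.
The last day of the standstill period: February 8, 2028 + 25 days = March 4, 2028.
The date on which the release becomes due: March 4, 2028 + 25 days = March 29, 2028.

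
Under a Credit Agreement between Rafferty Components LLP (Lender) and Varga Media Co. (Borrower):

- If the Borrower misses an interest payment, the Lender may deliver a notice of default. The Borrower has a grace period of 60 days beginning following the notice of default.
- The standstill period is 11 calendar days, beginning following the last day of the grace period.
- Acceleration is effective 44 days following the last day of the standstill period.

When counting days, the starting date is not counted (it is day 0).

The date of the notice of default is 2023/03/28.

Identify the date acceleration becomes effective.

2023/07/21

The last day of the grace period: 2023/03/28 + 60 days = 2023/05/27.
The last day of the standstill period: 2023/05/27 + 11 days = 2023/06/07.
The date acceleration becomes effective: 2023/06/07 + 44 days = 2023/07/21.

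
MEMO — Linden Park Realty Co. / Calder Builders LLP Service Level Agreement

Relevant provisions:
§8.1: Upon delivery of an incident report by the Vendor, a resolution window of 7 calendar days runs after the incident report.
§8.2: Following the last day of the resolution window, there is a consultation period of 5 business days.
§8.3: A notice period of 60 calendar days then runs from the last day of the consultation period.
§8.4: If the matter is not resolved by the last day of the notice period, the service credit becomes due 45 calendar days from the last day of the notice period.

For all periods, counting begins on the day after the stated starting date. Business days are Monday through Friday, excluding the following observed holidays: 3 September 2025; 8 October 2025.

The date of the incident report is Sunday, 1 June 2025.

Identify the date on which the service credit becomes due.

The last day of the resolution window: 7 calendar days after 1 June 2025 is 8 June 2025.
The last day of the consultation period: counting 5 business days from Sunday, 8 June 2025 (Jun 9, Jun 10, Jun 11, Jun 12, Jun 13, skipping weekends) reaches Friday, 13 June 2025.
The last day of the notice period: 13 June 2025 + 60 days = 12 August 2025.
The date on which the service credit becomes due: 12 August 2025 + 45 days = 26 September 2025.

26 September 2025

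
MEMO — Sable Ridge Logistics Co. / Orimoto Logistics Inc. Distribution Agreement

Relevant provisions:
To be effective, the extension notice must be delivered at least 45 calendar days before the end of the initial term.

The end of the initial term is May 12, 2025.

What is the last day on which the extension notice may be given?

Counting back 45 calendar days from May 12, 2025 gives Mar 28, 2025.

Mar 28, 2025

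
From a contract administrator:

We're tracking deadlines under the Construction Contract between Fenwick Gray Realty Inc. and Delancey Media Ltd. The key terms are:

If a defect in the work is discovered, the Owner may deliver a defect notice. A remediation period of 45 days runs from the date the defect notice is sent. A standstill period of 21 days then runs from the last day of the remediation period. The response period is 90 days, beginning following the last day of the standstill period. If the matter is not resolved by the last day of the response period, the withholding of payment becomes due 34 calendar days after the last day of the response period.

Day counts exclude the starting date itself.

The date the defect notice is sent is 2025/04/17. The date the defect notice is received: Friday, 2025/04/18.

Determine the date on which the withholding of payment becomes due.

2025/10/24

The last day of the remediation period: 2025/04/17 + 45 days = 2025/06/01.
Adding 21 calendar days to 2025/06/01 gives 2025/06/22, which is the last day of the standstill period.
The last day of the response period: 90 calendar days after 2025/06/22 is 2025/09/20.
The date on which the withholding of payment becomes due: 34 calendar days after 2025/09/20 is 2025/10/24.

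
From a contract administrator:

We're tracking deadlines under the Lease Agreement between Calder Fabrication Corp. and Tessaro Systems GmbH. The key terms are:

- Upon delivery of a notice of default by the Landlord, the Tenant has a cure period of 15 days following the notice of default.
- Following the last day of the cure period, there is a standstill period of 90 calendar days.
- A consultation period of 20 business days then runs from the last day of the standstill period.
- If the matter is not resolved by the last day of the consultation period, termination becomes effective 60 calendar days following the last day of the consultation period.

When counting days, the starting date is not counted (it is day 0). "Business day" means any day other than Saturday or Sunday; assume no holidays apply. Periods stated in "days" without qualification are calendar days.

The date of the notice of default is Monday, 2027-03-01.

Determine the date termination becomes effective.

Adding 15 calendar days to 2027-03-01 gives 2027-03-16, which is the last day of the cure period.
The last day of the standstill period: 90 calendar days after 2027-03-16 is 2027-06-14.
The last day of the consultation period: counting 20 business days from Monday, 2027-06-14 (Jun 15, Jun 16, Jun 17, Jun 18, …, Jul 8, Jul 9, Jul 12, skipping weekends) reaches Monday, 2027-07-12.
The date termination becomes effective: 60 calendar days after 2027-07-12 is 2027-09-10.

2027-09-10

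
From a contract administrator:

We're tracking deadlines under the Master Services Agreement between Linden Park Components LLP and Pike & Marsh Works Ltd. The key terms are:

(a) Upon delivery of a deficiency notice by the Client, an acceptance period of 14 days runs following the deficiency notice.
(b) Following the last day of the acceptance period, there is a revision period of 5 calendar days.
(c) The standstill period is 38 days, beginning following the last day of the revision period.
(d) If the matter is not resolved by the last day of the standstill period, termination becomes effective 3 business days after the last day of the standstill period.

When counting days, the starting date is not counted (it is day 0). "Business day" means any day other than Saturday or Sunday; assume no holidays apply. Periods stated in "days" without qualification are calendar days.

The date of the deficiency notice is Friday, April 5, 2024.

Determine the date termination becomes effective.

June 5, 2024

Adding 14 calendar days to April 5, 2024 gives April 19, 2024, which is the last day of the acceptance period.
The last day of the revision period: 5 calendar days after April 19, 2024 is April 24, 2024.
The last day of the standstill period: April 24, 2024 + 38 days = June 1, 2024.
From Saturday, June 1, 2024, 3 business days (Jun 3, Jun 4, Jun 5, skipping weekends) brings us to Wednesday, June 5, 2024, which is the date termination becomes effective.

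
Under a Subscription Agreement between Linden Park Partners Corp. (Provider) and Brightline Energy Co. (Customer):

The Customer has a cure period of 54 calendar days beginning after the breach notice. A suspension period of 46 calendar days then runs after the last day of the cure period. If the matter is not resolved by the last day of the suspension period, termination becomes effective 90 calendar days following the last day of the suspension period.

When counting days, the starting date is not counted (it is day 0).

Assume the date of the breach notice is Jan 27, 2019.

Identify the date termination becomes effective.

Aug 5, 2019

The last day of the cure period: Jan 27, 2019 + 54 days = Mar 22, 2019.
The last day of the suspension period: 46 calendar days after Mar 22, 2019 is May 7, 2019.
The date termination becomes effective: May 7, 2019 + 90 days = Aug 5, 2019.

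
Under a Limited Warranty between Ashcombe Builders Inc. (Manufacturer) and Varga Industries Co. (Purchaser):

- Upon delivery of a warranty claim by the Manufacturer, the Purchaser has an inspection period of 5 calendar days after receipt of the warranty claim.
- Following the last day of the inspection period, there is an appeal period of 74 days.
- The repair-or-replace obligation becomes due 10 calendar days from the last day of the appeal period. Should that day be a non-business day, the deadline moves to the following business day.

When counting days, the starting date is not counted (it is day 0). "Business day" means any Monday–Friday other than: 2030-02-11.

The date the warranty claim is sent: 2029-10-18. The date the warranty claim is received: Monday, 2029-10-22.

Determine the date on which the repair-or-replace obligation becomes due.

2030-01-21

The last day of the inspection period: 2029-10-22 + 5 days = 2029-10-27.
The last day of the appeal period: 74 calendar days after 2029-10-27 is 2030-01-09.
The date on which the repair-or-replace obligation becomes due: 10 calendar days after 2030-01-09 is 2030-01-19. That falls on a Saturday, so it rolls to the next business day, Monday, 2030-01-21.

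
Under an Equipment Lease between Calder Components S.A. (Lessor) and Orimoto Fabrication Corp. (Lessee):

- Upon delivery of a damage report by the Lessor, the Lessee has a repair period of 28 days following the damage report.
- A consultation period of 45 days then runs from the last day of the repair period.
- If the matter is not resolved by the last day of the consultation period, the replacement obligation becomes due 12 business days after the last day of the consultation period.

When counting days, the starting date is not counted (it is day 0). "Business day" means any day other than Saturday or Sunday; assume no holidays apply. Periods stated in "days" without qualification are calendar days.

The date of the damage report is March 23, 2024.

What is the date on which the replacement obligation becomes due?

June 20, 2024

The last day of the repair period: March 23, 2024 + 28 days = April 20, 2024.
Adding 45 calendar days to April 20, 2024 gives June 4, 2024, which is the last day of the consultation period.
From Tuesday, June 4, 2024, 12 business days (Jun 5, Jun 6, Jun 7, Jun 10, …, Jun 18, Jun 19, Jun 20, skipping weekends) brings us to Thursday, June 20, 2024, which is the date on which the replacement obligation becomes due.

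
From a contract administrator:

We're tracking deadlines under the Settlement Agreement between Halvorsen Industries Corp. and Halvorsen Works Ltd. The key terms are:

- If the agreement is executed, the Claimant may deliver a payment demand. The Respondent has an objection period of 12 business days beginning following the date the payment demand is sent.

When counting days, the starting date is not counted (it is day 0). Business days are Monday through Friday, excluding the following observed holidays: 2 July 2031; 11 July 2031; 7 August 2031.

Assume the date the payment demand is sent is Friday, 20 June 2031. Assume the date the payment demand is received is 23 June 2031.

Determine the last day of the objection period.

The last day of the objection period: counting 12 business days from Friday, 20 June 2031 (Jun 23, Jun 24, Jun 25, Jun 26, …, Jul 7, Jul 8, Jul 9, skipping weekends and the listed holiday on Jul 2) reaches Wednesday, 9 July 2031.

9 July 2031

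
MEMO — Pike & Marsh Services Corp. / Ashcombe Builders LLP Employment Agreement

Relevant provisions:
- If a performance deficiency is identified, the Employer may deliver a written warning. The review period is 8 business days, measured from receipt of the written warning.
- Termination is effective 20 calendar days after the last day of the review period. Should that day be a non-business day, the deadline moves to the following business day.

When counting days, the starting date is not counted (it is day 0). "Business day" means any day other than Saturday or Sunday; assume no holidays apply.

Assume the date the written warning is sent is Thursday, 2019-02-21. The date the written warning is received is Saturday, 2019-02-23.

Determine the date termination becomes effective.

From Saturday, 2019-02-23, 8 business days (Feb 25, Feb 26, Feb 27, Feb 28, Mar 1, Mar 4, Mar 5, Mar 6, skipping weekends) brings us to Wednesday, 2019-03-06, which is the last day of the review period.
Adding 20 calendar days to 2019-03-06 gives 2019-03-26, which is the date termination becomes effective. 2019-03-26 is a Tuesday, so no roll-forward applies.

2019-03-26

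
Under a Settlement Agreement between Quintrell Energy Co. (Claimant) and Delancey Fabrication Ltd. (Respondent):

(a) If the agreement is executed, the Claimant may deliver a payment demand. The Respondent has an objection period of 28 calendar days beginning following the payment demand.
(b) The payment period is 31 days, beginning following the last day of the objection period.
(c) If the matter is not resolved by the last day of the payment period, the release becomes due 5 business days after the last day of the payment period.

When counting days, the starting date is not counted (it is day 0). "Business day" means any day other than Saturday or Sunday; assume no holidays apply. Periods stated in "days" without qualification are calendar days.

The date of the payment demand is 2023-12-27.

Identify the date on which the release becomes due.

2024-03-01

Adding 28 calendar days to 2023-12-27 gives 2024-01-24, which is the last day of the objection period.
The last day of the payment period: 2024-01-24 + 31 days = 2024-02-24.
From Saturday, 2024-02-24, 5 business days (Feb 26, Feb 27, Feb 28, Feb 29, Mar 1, skipping weekends) brings us to Friday, 2024-03-01, which is the date on which the release becomes due.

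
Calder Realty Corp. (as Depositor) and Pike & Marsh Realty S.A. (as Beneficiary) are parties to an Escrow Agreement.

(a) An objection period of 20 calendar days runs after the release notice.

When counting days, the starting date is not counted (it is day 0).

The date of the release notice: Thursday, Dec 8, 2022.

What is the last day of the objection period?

The last day of the objection period: 20 calendar days after Dec 8, 2022 is Dec 28, 2022.

Dec 28, 2022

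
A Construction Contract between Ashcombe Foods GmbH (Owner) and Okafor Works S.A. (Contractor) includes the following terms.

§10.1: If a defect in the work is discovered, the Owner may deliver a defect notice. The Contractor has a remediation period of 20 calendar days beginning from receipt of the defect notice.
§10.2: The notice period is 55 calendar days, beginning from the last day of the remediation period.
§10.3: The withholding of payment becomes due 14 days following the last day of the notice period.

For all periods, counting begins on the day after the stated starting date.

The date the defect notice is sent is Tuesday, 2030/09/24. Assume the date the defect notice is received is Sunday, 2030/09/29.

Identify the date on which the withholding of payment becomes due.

2030/12/27

The last day of the remediation period: 2030/09/29 + 20 days = 2030/10/19.
The last day of the notice period: 2030/10/19 + 55 days = 2030/12/13.
The date on which the withholding of payment becomes due: 2030/12/13 + 14 days = 2030/12/27.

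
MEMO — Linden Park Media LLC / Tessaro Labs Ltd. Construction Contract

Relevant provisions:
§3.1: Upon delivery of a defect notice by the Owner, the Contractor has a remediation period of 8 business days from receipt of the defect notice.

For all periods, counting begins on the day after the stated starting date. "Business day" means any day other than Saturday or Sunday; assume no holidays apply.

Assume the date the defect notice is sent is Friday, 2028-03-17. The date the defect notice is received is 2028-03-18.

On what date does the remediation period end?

The last day of the remediation period: 8 business days after Saturday, 2028-03-18, skipping weekends — Mar 20, Mar 21, Mar 22, Mar 23, Mar 24, Mar 27, Mar 28, Mar 29 — lands on Wednesday, 2028-03-29.

2028-03-29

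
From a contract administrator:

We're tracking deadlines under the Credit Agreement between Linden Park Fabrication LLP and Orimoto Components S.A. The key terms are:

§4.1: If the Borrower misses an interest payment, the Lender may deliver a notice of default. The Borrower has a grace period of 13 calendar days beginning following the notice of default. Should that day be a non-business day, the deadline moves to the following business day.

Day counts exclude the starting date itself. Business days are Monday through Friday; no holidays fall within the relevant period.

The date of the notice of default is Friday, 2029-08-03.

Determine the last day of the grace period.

The last day of the grace period: 13 calendar days after 2029-08-03 is 2029-08-16. 2029-08-16 is a Thursday, so no roll-forward applies.

2029-08-16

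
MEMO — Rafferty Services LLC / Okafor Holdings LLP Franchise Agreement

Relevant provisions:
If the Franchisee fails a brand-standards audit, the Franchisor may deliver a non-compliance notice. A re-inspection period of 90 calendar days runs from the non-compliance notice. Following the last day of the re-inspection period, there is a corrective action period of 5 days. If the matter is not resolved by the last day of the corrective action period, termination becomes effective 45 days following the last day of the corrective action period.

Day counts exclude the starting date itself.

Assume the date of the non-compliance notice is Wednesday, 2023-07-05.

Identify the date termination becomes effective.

2023-11-22

The last day of the re-inspection period: 2023-07-05 + 90 days = 2023-10-03.
Adding 5 calendar days to 2023-10-03 gives 2023-10-08, which is the last day of the corrective action period.
Adding 45 calendar days to 2023-10-08 gives 2023-11-22, which is the date termination becomes effective.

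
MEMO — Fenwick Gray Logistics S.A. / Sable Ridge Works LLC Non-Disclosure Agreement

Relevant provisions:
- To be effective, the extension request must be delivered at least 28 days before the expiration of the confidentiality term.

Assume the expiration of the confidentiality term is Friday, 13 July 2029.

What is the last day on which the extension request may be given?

15 June 2029

Counting back 28 calendar days from 13 July 2029 gives 15 June 2029.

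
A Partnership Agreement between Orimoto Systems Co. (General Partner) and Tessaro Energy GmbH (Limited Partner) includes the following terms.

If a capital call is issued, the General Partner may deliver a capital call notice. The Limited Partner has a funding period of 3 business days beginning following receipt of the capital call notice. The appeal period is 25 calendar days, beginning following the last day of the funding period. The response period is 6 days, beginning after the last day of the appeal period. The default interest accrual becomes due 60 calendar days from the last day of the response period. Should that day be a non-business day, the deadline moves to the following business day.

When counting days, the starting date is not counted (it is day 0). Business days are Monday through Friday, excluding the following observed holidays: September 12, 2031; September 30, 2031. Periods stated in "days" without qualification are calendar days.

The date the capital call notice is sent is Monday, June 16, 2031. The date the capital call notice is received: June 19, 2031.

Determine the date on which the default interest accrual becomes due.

September 23, 2031

The last day of the funding period: counting 3 business days from Thursday, June 19, 2031 (Jun 20, Jun 23, Jun 24, skipping weekends) reaches Tuesday, June 24, 2031.
Adding 25 calendar days to June 24, 2031 gives July 19, 2031, which is the last day of the appeal period.
The last day of the response period: 6 calendar days after July 19, 2031 is July 25, 2031.
The date on which the default interest accrual becomes due: 60 calendar days after July 25, 2031 is September 23, 2031. September 23, 2031 is a Tuesday and is not a listed holiday, so no roll-forward applies.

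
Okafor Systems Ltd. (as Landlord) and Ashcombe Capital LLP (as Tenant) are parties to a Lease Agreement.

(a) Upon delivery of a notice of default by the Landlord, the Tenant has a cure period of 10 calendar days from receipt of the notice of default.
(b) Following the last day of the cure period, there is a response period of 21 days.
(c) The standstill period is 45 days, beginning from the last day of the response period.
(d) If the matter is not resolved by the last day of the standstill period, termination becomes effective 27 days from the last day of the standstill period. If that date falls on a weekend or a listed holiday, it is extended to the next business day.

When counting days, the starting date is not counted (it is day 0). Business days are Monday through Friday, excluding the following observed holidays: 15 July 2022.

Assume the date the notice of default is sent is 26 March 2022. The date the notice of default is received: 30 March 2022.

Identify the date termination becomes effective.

11 July 2022

The last day of the cure period: 30 March 2022 + 10 days = 9 April 2022.
Adding 21 calendar days to 9 April 2022 gives 30 April 2022, which is the last day of the response period.
Adding 45 calendar days to 30 April 2022 gives 14 June 2022, which is the last day of the standstill period.
The date termination becomes effective: 27 calendar days after 14 June 2022 is 11 July 2022. 11 July 2022 is a Monday and is not a listed holiday, so no roll-forward applies.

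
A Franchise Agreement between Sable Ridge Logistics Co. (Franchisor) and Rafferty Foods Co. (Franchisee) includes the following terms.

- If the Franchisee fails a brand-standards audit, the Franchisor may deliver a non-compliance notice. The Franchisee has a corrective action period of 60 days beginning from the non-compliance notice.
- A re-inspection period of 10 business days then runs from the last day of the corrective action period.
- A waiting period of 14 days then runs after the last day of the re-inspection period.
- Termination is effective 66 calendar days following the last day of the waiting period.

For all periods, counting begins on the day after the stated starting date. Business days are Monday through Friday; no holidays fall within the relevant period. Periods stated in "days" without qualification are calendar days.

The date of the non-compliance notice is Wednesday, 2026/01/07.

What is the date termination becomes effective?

2026/06/08

The last day of the corrective action period: 60 calendar days after 2026/01/07 is 2026/03/08.
From Sunday, 2026/03/08, 10 business days (Mar 9, Mar 10, Mar 11, Mar 12, Mar 13, Mar 16, Mar 17, Mar 18, Mar 19, Mar 20, skipping weekends) brings us to Friday, 2026/03/20, which is the last day of the re-inspection period.
The last day of the waiting period: 14 calendar days after 2026/03/20 is 2026/04/03.
The date termination becomes effective: 2026/04/03 + 66 days = 2026/06/08.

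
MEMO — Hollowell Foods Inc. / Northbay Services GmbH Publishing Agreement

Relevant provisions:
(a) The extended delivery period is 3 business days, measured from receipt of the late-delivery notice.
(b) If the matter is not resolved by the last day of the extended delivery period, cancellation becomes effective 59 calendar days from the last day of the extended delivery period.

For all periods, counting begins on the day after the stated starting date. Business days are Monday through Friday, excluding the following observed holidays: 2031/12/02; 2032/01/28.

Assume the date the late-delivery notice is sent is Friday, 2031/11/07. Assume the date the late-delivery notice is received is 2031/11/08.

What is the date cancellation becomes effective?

From Saturday, 2031/11/08, 3 business days (Nov 10, Nov 11, Nov 12, skipping weekends) brings us to Wednesday, 2031/11/12, which is the last day of the extended delivery period.
The date cancellation becomes effective: 59 calendar days after 2031/11/12 is 2032/01/10.

2032/01/10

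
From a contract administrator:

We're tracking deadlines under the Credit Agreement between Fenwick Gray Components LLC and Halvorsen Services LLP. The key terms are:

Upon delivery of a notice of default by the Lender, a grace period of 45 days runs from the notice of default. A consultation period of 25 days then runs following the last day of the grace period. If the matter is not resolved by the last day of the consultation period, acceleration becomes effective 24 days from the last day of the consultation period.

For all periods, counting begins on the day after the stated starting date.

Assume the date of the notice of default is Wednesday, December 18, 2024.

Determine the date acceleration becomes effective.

March 22, 2025

The last day of the grace period: 45 calendar days after December 18, 2024 is February 1, 2025.
Adding 25 calendar days to February 1, 2025 gives February 26, 2025, which is the last day of the consultation period.
The date acceleration becomes effective: February 26, 2025 + 24 days = March 22, 2025.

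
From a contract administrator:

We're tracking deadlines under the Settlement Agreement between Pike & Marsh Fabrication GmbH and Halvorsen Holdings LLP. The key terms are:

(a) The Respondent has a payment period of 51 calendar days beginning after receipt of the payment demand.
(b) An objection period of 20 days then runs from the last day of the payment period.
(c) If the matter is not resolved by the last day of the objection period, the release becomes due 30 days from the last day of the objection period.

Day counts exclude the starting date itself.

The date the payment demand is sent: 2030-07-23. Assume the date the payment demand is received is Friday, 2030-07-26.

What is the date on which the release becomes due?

2030-11-04

Adding 51 calendar days to 2030-07-26 gives 2030-09-15, which is the last day of the payment period.
The last day of the objection period: 20 calendar days after 2030-09-15 is 2030-10-05.
Adding 30 calendar days to 2030-10-05 gives 2030-11-04, which is the date on which the release becomes due.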